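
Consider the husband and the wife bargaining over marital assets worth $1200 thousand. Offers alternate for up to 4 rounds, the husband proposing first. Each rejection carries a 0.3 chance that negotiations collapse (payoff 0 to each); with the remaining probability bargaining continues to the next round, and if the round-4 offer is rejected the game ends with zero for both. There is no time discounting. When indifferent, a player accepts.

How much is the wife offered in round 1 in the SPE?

Round 4 (the wife proposes): rejection yields 0 for the husband; the wife offers 0 and keeps 1200.
Round 3 (the husband proposes): rejecting gives the wife an expected 0.7 × 1200 = 840, so the husband offers 840, keeping 360.
Round 2 (the wife proposes): rejecting gives the husband an expected 0.7 × 360 = 252; the wife offers that and keeps 948.
Round 1 (the husband proposes): rejecting gives the wife an expected 0.7 × 948 = 663.6, so the husband offers 663.6, keeping 536.4.

663.6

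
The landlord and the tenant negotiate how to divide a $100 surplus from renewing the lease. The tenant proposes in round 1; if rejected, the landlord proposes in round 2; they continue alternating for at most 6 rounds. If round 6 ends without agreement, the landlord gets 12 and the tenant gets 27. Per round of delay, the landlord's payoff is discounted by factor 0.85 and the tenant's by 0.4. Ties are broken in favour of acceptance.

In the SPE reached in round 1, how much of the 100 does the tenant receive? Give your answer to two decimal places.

24.49

Round 6 (the landlord proposes): the tenant gets 27 if talks fail, so the landlord offers 27 and keeps 73.
Round 5 (the tenant proposes): the landlord can get 73 next round, worth 0.85 × 73 = 62.05 now; the tenant offers that and keeps 37.95.
Round 4 (the landlord proposes): the tenant can get 37.95 next round, worth 0.4 × 37.95 = 15.18 now; the landlord offers that and keeps 84.82.
Round 3 (the tenant proposes): the landlord can get 84.82 next round, worth 0.85 × 84.82 = 72.097 now. The tenant offers 72.097 and keeps 100 − 72.097 = 27.903.
Round 2 (the landlord proposes): the tenant can get 27.903 next round, worth 0.4 × 27.903 = 11.1612 now, so the landlord offers 11.1612, keeping 88.8388.
Round 1 (the tenant proposes): the landlord can get 88.8388 next round, worth 0.85 × 88.8388 = 75.51298 now. The tenant offers 75.51298 and keeps 100 − 75.51298 = 24.48702.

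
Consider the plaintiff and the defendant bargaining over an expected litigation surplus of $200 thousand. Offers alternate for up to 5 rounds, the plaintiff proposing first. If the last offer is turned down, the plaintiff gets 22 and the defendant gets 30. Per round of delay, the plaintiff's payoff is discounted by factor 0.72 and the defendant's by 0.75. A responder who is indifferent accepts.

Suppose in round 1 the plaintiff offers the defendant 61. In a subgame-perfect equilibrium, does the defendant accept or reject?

Reject

Round 5 (the plaintiff proposes): the defendant gets 30 if talks fail, so the plaintiff offers 30 and keeps 170.
Round 4 (the defendant proposes): the plaintiff can get 170 next round, worth 0.72 × 170 = 122.4 now, so the defendant offers 122.4, keeping 77.6.
Round 3 (the plaintiff proposes): the defendant can get 77.6 next round, worth 0.75 × 77.6 = 58.2 now, so the plaintiff offers 58.2, keeping 141.8.
Round 2 (the defendant proposes): the plaintiff can get 141.8 next round, worth 0.72 × 141.8 = 102.096 now; the defendant offers that and keeps 97.904.
So by rejecting in round 1, the defendant gets 97.904 next round, worth 0.75 × 97.904 = 73.428 now.
Offer 61 < 73.428, so the defendant rejects.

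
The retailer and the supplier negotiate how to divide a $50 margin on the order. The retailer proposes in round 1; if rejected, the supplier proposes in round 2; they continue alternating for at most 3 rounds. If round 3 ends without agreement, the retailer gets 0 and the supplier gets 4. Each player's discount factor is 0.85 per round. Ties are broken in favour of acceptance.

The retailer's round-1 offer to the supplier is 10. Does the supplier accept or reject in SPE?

Accept

Work out the supplier's continuation value if the offer is rejected.
Round 3 (the retailer proposes): the supplier gets 4 if talks fail, so the retailer offers 4 and keeps 46.
Round 2 (the supplier proposes): the retailer can get 46 next round, worth 0.85 × 46 = 39.1 now, so the supplier offers 39.1, keeping 10.9.
So by rejecting in round 1, the supplier gets 10.9 next round, worth 0.85 × 10.9 = 9.265 now.
Offer 10 ≥ 9.265, so the supplier accepts.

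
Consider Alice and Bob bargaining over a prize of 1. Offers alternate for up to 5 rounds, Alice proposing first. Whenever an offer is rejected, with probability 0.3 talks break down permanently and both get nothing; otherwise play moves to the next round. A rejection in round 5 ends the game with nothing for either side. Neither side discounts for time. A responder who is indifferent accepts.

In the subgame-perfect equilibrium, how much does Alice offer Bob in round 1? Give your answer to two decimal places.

Round 5 (Alice proposes): rejection yields 0 for Bob; Alice offers 0 and keeps 1.
Round 4 (Bob proposes): rejecting gives Alice an expected 0.7 × 1 = 0.7, so Bob offers 0.7, keeping 0.3.
Round 3 (Alice proposes): rejecting gives Bob an expected 0.7 × 0.3 = 0.21. Alice offers 0.21 and keeps 1 − 0.21 = 0.79.
Round 2 (Bob proposes): rejecting gives Alice an expected 0.7 × 0.79 = 0.553, so Bob offers 0.553, keeping 0.447.
Round 1 (Alice proposes): rejecting gives Bob an expected 0.7 × 0.447 = 0.3129, so Alice offers 0.3129, keeping 0.6871.

0.31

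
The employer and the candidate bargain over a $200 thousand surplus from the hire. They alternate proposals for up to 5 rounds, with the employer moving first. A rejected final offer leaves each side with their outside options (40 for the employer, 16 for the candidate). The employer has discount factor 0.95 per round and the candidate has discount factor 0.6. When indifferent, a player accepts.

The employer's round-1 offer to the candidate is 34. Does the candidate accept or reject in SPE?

Accept

Round 5 (the employer proposes): the candidate gets 16 if talks fail, so the employer offers 16 and keeps 184.
Round 4 (the candidate proposes): the employer can get 184 next round, worth 0.95 × 184 = 174.8 now, so the candidate offers 174.8, keeping 25.2.
Round 3 (the employer proposes): the candidate can get 25.2 next round, worth 0.6 × 25.2 = 15.12 now. The employer offers 15.12 and keeps 200 − 15.12 = 184.88.
Round 2 (the candidate proposes): the employer can get 184.88 next round, worth 0.95 × 184.88 = 175.636 now; the candidate offers that and keeps 24.364.
So by rejecting in round 1, the candidate gets 24.364 next round, worth 0.6 × 24.364 = 14.6184 now.
Offer 34 ≥ 14.6184, so the candidate accepts.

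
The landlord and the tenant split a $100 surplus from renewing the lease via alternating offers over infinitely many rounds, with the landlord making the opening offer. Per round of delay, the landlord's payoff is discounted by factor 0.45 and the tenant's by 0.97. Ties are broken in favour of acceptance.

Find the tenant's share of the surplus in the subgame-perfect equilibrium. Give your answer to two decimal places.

94.68

When the landlord proposes, the tenant accepts any offer worth at least 0.97 times what the tenant would get by proposing next round; and vice versa.
This gives x = 100 − 0.97y and y = 100 − 0.45x, where x and y are each side's share when it proposes.
Hence (1 − 0.97·0.45)x = 100(1 − 0.97), i.e. 0.5635·x = 3.
x ≈ 5.3239; the tenant's share is 100 − x ≈ 94.6761.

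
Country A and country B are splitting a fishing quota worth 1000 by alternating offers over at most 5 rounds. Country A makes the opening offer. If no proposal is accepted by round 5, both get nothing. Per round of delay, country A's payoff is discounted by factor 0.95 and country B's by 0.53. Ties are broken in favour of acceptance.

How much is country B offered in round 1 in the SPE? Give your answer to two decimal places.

Round 5 (country A proposes): country B will accept anything ≥ 0, so country A offers 0 and keeps 1000.
Round 4 (country B proposes): country A can get 1000 next round, worth 0.95 × 1000 = 950 now. Country B offers 950 and keeps 1000 − 950 = 50.
Round 3 (country A proposes): country B can get 50 next round, worth 0.53 × 50 = 26.5 now; country A offers that and keeps 973.5.
Round 2 (country B proposes): country A can get 973.5 next round, worth 0.95 × 973.5 = 924.825 now; country B offers that and keeps 75.175.
Round 1 (country A proposes): country B can get 75.175 next round, worth 0.53 × 75.175 = 39.84275 now. Country A offers 39.84275 and keeps 1000 − 39.84275 = 960.15725.

39.84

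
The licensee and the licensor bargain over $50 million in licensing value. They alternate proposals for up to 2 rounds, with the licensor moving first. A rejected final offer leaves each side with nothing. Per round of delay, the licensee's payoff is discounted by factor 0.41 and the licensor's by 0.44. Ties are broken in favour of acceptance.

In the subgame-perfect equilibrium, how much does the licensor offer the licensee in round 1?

Work backward from the last round.
Round 2 (the licensee proposes): rejection yields 0 for the licensor; the licensee offers 0 and keeps 50.
Round 1 (the licensor proposes): the licensee can get 50 next round, worth 0.41 × 50 = 20.5 now. The licensor offers 20.5 and keeps 50 − 20.5 = 29.5.

20.5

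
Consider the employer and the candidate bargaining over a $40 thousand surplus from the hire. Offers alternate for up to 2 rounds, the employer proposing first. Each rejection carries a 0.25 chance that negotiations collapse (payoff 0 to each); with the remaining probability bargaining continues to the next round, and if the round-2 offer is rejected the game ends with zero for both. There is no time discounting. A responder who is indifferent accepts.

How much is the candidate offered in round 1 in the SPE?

30

Round 2 (the candidate proposes): rejection yields 0 for the employer; the candidate offers 0 and keeps 40.
Round 1 (the employer proposes): rejecting gives the candidate an expected 0.75 × 40 = 30; the employer offers that and keeps 10.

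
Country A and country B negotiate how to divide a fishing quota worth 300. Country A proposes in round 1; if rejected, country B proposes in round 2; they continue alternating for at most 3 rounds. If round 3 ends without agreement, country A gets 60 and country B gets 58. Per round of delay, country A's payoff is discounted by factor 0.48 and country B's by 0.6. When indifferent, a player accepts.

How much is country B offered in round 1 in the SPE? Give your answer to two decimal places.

110.30

Round 3 (country A proposes): country B gets 58 if talks fail, so country A offers 58 and keeps 242.
Round 2 (country B proposes): country A can get 242 next round, worth 0.48 × 242 = 116.16 now. Country B offers 116.16 and keeps 300 − 116.16 = 183.84.
Round 1 (country A proposes): country B can get 183.84 next round, worth 0.6 × 183.84 = 110.304 now; country A offers that and keeps 189.696.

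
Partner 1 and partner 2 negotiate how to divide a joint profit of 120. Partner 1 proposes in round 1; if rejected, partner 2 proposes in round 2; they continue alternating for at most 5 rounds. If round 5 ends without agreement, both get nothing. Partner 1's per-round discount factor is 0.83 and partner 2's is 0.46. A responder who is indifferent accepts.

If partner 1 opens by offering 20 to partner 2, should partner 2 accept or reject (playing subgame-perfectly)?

Accept

Round 5 (partner 1 proposes): rejection yields 0 for partner 2; partner 1 offers 0 and keeps 120.
Round 4 (partner 2 proposes): partner 1 can get 120 next round, worth 0.83 × 120 = 99.6 now; partner 2 offers that and keeps 20.4.
Round 3 (partner 1 proposes): partner 2 can get 20.4 next round, worth 0.46 × 20.4 = 9.384 now, so partner 1 offers 9.384, keeping 110.616.
Round 2 (partner 2 proposes): partner 1 can get 110.616 next round, worth 0.83 × 110.616 = 91.81128 now; partner 2 offers that and keeps 28.18872.
So by rejecting in round 1, partner 2 gets 28.18872 next round, worth 0.46 × 28.18872 = 12.9668112 now.
Offer 20 ≥ 12.9668112, so partner 2 accepts.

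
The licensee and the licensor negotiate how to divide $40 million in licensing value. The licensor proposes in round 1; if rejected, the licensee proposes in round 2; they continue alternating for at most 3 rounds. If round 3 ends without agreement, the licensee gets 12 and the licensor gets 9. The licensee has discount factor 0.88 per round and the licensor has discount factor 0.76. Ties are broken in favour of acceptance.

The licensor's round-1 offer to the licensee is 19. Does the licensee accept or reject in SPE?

Work out the licensee's continuation value if the offer is rejected.
Round 3 (the licensor proposes): the licensee gets 12 if talks fail, so the licensor offers 12 and keeps 28.
Round 2 (the licensee proposes): the licensor can get 28 next round, worth 0.76 × 28 = 21.28 now, so the licensee offers 21.28, keeping 18.72.
So by rejecting in round 1, the licensee gets 18.72 next round, worth 0.88 × 18.72 = 16.4736 now.
Offer 19 ≥ 16.4736, so the licensee accepts.

Accept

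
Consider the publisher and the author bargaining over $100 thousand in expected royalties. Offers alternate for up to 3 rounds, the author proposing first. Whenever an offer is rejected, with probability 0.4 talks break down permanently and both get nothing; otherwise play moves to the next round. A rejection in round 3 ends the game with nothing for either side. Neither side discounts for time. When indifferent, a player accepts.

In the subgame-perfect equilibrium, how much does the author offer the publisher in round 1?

24

By backward induction:
Round 3 (the author proposes): the publisher will accept anything ≥ 0, so the author offers 0 and keeps 100.
Round 2 (the publisher proposes): rejecting gives the author an expected 0.6 × 100 = 60. The publisher offers 60 and keeps 100 − 60 = 40.
Round 1 (the author proposes): rejecting gives the publisher an expected 0.6 × 40 = 24; the author offers that and keeps 76.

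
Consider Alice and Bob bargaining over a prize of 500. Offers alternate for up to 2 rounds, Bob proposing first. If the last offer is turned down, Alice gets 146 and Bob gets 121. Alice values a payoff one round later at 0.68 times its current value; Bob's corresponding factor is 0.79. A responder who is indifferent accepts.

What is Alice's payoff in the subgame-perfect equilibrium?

257.72

Round 2 (Alice proposes): Bob gets 121 if talks fail, so Alice offers 121 and keeps 379.
Round 1 (Bob proposes): Alice can get 379 next round, worth 0.68 × 379 = 257.72 now, so Bob offers 257.72, keeping 242.28.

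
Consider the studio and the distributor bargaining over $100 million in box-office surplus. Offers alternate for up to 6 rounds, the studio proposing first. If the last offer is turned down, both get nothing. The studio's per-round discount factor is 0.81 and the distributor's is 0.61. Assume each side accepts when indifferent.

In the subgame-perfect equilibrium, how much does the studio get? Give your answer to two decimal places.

67.79

Round 6 (the distributor proposes): the studio will accept anything ≥ 0, so the distributor offers 0 and keeps 100.
Round 5 (the studio proposes): the distributor can get 100 next round, worth 0.61 × 100 = 61 now; the studio offers that and keeps 39.
Round 4 (the distributor proposes): the studio can get 39 next round, worth 0.81 × 39 = 31.59 now, so the distributor offers 31.59, keeping 68.41.
Round 3 (the studio proposes): the distributor can get 68.41 next round, worth 0.61 × 68.41 = 41.7301 now. The studio offers 41.7301 and keeps 100 − 41.7301 = 58.2699.
Round 2 (the distributor proposes): the studio can get 58.2699 next round, worth 0.81 × 58.2699 = 47.198619 now; the distributor offers that and keeps 52.801381.
Round 1 (the studio proposes): the distributor can get 52.801381 next round, worth 0.61 × 52.801381 = 32.20884241 now; the studio offers that and keeps 67.79115759.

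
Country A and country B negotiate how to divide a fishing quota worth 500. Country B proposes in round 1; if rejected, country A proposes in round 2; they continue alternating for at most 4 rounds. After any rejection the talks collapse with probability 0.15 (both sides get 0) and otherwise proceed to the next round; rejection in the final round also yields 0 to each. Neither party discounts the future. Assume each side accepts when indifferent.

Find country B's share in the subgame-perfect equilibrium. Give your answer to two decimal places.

129.19

Round 4 (country A proposes): rejection yields 0 for country B; country A offers 0 and keeps 500.
Round 3 (country B proposes): rejecting gives country A an expected 0.85 × 500 = 425. Country B offers 425 and keeps 500 − 425 = 75.
Round 2 (country A proposes): rejecting gives country B an expected 0.85 × 75 = 63.75; country A offers that and keeps 436.25.
Round 1 (country B proposes): rejecting gives country A an expected 0.85 × 436.25 = 370.8125; country B offers that and keeps 129.1875.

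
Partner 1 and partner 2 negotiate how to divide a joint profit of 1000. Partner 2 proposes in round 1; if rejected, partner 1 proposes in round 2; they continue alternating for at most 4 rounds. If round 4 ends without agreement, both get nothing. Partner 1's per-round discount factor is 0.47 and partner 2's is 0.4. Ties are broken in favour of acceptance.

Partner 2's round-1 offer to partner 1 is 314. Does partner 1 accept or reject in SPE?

Reject

Work out partner 1's continuation value if the offer is rejected.
Round 4 (partner 1 proposes): partner 2 will accept anything ≥ 0, so partner 1 offers 0 and keeps 1000.
Round 3 (partner 2 proposes): partner 1 can get 1000 next round, worth 0.47 × 1000 = 470 now. Partner 2 offers 470 and keeps 1000 − 470 = 530.
Round 2 (partner 1 proposes): partner 2 can get 530 next round, worth 0.4 × 530 = 212 now; partner 1 offers that and keeps 788.
So by rejecting in round 1, partner 1 gets 788 next round, worth 0.47 × 788 = 370.36 now.
Offer 314 < 370.36, so partner 1 rejects.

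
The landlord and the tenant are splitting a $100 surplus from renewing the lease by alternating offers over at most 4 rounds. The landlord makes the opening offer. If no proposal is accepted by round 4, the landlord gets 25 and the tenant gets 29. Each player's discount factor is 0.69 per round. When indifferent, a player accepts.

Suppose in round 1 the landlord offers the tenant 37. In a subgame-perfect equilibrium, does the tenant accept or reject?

Round 4 (the tenant proposes): the landlord gets 25 if talks fail, so the tenant offers 25 and keeps 75.
Round 3 (the landlord proposes): the tenant can get 75 next round, worth 0.69 × 75 = 51.75 now, so the landlord offers 51.75, keeping 48.25.
Round 2 (the tenant proposes): the landlord can get 48.25 next round, worth 0.69 × 48.25 = 33.2925 now. The tenant offers 33.2925 and keeps 100 − 33.2925 = 66.7075.
So by rejecting in round 1, the tenant gets 66.7075 next round, worth 0.69 × 66.7075 = 46.028175 now.
Offer 37 < 46.028175, so the tenant rejects.

Reject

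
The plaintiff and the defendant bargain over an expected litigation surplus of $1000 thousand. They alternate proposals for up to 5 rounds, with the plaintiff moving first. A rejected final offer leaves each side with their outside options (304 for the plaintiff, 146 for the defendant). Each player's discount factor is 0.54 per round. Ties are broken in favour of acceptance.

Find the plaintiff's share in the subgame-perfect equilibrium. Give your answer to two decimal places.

666.75

Round 5 (the plaintiff proposes): the defendant gets 146 if talks fail, so the plaintiff offers 146 and keeps 854.
Round 4 (the defendant proposes): the plaintiff can get 854 next round, worth 0.54 × 854 = 461.16 now; the defendant offers that and keeps 538.84.
Round 3 (the plaintiff proposes): the defendant can get 538.84 next round, worth 0.54 × 538.84 = 290.9736 now. The plaintiff offers 290.9736 and keeps 1000 − 290.9736 = 709.0264.
Round 2 (the defendant proposes): the plaintiff can get 709.0264 next round, worth 0.54 × 709.0264 = 382.874256 now. The defendant offers 382.874256 and keeps 1000 − 382.874256 = 617.125744.
Round 1 (the plaintiff proposes): the defendant can get 617.125744 next round, worth 0.54 × 617.125744 = 333.24790176 now. The plaintiff offers 333.24790176 and keeps 1000 − 333.24790176 = 666.75209824.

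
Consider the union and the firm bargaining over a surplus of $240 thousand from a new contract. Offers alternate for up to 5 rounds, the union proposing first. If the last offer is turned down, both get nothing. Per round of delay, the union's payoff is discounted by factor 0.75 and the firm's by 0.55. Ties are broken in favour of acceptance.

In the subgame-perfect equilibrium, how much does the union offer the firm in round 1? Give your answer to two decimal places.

46.61

Solve by backward induction from round 5.
Round 5 (the union proposes): the firm will accept anything ≥ 0, so the union offers 0 and keeps 240.
Round 4 (the firm proposes): the union can get 240 next round, worth 0.75 × 240 = 180 now, so the firm offers 180, keeping 60.
Round 3 (the union proposes): the firm can get 60 next round, worth 0.55 × 60 = 33 now; the union offers that and keeps 207.
Round 2 (the firm proposes): the union can get 207 next round, worth 0.75 × 207 = 155.25 now; the firm offers that and keeps 84.75.
Round 1 (the union proposes): the firm can get 84.75 next round, worth 0.55 × 84.75 = 46.6125 now. The union offers 46.6125 and keeps 240 − 46.6125 = 193.3875.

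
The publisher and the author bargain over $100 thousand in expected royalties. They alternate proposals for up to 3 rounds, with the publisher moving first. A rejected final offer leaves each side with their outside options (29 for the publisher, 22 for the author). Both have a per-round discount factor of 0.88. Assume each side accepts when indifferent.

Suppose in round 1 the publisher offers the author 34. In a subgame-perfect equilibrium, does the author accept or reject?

Work out the author's continuation value if the offer is rejected.
Round 3 (the publisher proposes): the author gets 22 if talks fail, so the publisher offers 22 and keeps 78.
Round 2 (the author proposes): the publisher can get 78 next round, worth 0.88 × 78 = 68.64 now; the author offers that and keeps 31.36.
So by rejecting in round 1, the author gets 31.36 next round, worth 0.88 × 31.36 = 27.5968 now.
Offer 34 ≥ 27.5968, so the author accepts.

Accept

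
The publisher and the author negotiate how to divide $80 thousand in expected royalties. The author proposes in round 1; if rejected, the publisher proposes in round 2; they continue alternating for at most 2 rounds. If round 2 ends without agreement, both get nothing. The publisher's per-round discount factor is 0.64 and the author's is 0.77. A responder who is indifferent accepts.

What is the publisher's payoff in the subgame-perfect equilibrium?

Work backward from the last round.
Round 2 (the publisher proposes): rejection yields 0 for the author; the publisher offers 0 and keeps 80.
Round 1 (the author proposes): the publisher can get 80 next round, worth 0.64 × 80 = 51.2 now, so the author offers 51.2, keeping 28.8.

51.2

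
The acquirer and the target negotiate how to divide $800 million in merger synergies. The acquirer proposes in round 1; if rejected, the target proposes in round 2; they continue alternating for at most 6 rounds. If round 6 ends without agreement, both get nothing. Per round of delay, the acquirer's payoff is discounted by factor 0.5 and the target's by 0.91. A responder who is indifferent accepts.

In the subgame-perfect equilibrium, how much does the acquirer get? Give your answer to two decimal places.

119.67

Round 6 (the target proposes): rejection yields 0 for the acquirer; the target offers 0 and keeps 800.
Round 5 (the acquirer proposes): the target can get 800 next round, worth 0.91 × 800 = 728 now; the acquirer offers that and keeps 72.
Round 4 (the target proposes): the acquirer can get 72 next round, worth 0.5 × 72 = 36 now; the target offers that and keeps 764.
Round 3 (the acquirer proposes): the target can get 764 next round, worth 0.91 × 764 = 695.24 now; the acquirer offers that and keeps 104.76.
Round 2 (the target proposes): the acquirer can get 104.76 next round, worth 0.5 × 104.76 = 52.38 now. The target offers 52.38 and keeps 800 − 52.38 = 747.62.
Round 1 (the acquirer proposes): the target can get 747.62 next round, worth 0.91 × 747.62 = 680.3342 now; the acquirer offers that and keeps 119.6658.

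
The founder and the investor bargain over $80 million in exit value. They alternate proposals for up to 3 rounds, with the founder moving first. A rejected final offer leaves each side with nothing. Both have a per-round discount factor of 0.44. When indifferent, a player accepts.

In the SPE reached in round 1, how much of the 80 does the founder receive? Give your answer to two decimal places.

60.29

Round 3 (the founder proposes): the investor will accept anything ≥ 0, so the founder offers 0 and keeps 80.
Round 2 (the investor proposes): the founder can get 80 next round, worth 0.44 × 80 = 35.2 now, so the investor offers 35.2, keeping 44.8.
Round 1 (the founder proposes): the investor can get 44.8 next round, worth 0.44 × 44.8 = 19.712 now. The founder offers 19.712 and keeps 80 − 19.712 = 60.288.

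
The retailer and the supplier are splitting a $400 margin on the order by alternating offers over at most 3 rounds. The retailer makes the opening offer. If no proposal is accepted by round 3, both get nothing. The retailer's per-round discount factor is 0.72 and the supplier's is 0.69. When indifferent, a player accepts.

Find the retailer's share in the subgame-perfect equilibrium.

322.72

Solve by backward induction from round 3.
Round 3 (the retailer proposes): rejection yields 0 for the supplier; the retailer offers 0 and keeps 400.
Round 2 (the supplier proposes): the retailer can get 400 next round, worth 0.72 × 400 = 288 now. The supplier offers 288 and keeps 400 − 288 = 112.
Round 1 (the retailer proposes): the supplier can get 112 next round, worth 0.69 × 112 = 77.28 now, so the retailer offers 77.28, keeping 322.72.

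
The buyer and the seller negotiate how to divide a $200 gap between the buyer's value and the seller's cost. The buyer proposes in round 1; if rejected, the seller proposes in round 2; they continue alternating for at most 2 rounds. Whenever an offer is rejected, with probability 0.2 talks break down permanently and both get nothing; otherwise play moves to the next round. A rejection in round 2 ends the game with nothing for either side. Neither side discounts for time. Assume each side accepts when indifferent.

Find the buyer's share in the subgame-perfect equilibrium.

40

Round 2 (the seller proposes): rejection yields 0 for the buyer; the seller offers 0 and keeps 200.
Round 1 (the buyer proposes): rejecting gives the seller an expected 0.8 × 200 = 160, so the buyer offers 160, keeping 40.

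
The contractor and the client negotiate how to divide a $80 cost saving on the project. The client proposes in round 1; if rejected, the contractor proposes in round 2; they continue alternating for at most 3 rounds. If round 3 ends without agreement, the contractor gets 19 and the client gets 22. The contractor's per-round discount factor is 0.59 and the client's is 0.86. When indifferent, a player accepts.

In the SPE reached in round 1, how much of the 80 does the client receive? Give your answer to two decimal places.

By backward induction:
Round 3 (the client proposes): the contractor gets 19 if talks fail, so the client offers 19 and keeps 61.
Round 2 (the contractor proposes): the client can get 61 next round, worth 0.86 × 61 = 52.46 now; the contractor offers that and keeps 27.54.
Round 1 (the client proposes): the contractor can get 27.54 next round, worth 0.59 × 27.54 = 16.2486 now, so the client offers 16.2486, keeping 63.7514.

63.75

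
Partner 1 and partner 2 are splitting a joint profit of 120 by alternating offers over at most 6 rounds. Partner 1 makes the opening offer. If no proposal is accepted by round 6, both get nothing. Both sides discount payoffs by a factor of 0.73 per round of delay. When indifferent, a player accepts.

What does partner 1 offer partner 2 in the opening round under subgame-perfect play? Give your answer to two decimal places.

61.13

By backward induction:
Round 6 (partner 2 proposes): rejection yields 0 for partner 1; partner 2 offers 0 and keeps 120.
Round 5 (partner 1 proposes): partner 2 can get 120 next round, worth 0.73 × 120 = 87.6 now, so partner 1 offers 87.6, keeping 32.4.
Round 4 (partner 2 proposes): partner 1 can get 32.4 next round, worth 0.73 × 32.4 = 23.652 now. Partner 2 offers 23.652 and keeps 120 − 23.652 = 96.348.
Round 3 (partner 1 proposes): partner 2 can get 96.348 next round, worth 0.73 × 96.348 = 70.33404 now. Partner 1 offers 70.33404 and keeps 120 − 70.33404 = 49.66596.
Round 2 (partner 2 proposes): partner 1 can get 49.66596 next round, worth 0.73 × 49.66596 = 36.2561508 now. Partner 2 offers 36.2561508 and keeps 120 − 36.2561508 = 83.7438492.
Round 1 (partner 1 proposes): partner 2 can get 83.7438492 next round, worth 0.73 × 83.7438492 = 61.133009916 now, so partner 1 offers 61.133009916, keeping 58.866990084.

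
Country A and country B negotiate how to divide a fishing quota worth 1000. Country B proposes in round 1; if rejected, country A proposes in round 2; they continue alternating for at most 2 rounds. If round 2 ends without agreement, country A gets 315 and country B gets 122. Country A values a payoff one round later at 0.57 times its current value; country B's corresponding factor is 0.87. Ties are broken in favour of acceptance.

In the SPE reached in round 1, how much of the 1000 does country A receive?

Work backward from the last round.
Round 2 (country A proposes): country B gets 122 if talks fail, so country A offers 122 and keeps 878.
Round 1 (country B proposes): country A can get 878 next round, worth 0.57 × 878 = 500.46 now, so country B offers 500.46, keeping 499.54.

500.46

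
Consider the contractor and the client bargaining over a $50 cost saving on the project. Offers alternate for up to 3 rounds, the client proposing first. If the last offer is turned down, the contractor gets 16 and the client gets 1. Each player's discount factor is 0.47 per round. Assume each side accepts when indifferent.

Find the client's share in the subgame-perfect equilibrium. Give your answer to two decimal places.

Work backward from the last round.
Round 3 (the client proposes): the contractor gets 16 if talks fail, so the client offers 16 and keeps 34.
Round 2 (the contractor proposes): the client can get 34 next round, worth 0.47 × 34 = 15.98 now. The contractor offers 15.98 and keeps 50 − 15.98 = 34.02.
Round 1 (the client proposes): the contractor can get 34.02 next round, worth 0.47 × 34.02 = 15.9894 now. The client offers 15.9894 and keeps 50 − 15.9894 = 34.0106.

34.01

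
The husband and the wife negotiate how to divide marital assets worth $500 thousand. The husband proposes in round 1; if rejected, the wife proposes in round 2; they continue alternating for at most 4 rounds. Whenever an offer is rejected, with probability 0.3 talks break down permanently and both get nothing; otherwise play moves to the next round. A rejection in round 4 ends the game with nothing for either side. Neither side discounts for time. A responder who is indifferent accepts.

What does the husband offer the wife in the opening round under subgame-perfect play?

276.5

Round 4 (the wife proposes): the husband will accept anything ≥ 0, so the wife offers 0 and keeps 500.
Round 3 (the husband proposes): rejecting gives the wife an expected 0.7 × 500 = 350, so the husband offers 350, keeping 150.
Round 2 (the wife proposes): rejecting gives the husband an expected 0.7 × 150 = 105. The wife offers 105 and keeps 500 − 105 = 395.
Round 1 (the husband proposes): rejecting gives the wife an expected 0.7 × 395 = 276.5. The husband offers 276.5 and keeps 500 − 276.5 = 223.5.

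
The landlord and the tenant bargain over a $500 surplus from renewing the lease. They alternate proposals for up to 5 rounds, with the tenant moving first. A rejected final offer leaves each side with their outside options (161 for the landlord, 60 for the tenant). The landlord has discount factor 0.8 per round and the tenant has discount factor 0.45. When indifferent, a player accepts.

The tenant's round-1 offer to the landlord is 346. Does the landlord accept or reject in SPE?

Round 5 (the tenant proposes): the landlord gets 161 if talks fail, so the tenant offers 161 and keeps 339.
Round 4 (the landlord proposes): the tenant can get 339 next round, worth 0.45 × 339 = 152.55 now; the landlord offers that and keeps 347.45.
Round 3 (the tenant proposes): the landlord can get 347.45 next round, worth 0.8 × 347.45 = 277.96 now; the tenant offers that and keeps 222.04.
Round 2 (the landlord proposes): the tenant can get 222.04 next round, worth 0.45 × 222.04 = 99.918 now; the landlord offers that and keeps 400.082.
So by rejecting in round 1, the landlord gets 400.082 next round, worth 0.8 × 400.082 = 320.0656 now.
Offer 346 ≥ 320.0656, so the landlord accepts.

Accept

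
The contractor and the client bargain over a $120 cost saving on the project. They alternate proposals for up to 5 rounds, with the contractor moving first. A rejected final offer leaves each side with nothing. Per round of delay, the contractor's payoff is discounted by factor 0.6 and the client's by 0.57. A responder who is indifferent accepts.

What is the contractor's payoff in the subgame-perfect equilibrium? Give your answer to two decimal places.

83.28

Round 5 (the contractor proposes): the client will accept anything ≥ 0, so the contractor offers 0 and keeps 120.
Round 4 (the client proposes): the contractor can get 120 next round, worth 0.6 × 120 = 72 now; the client offers that and keeps 48.
Round 3 (the contractor proposes): the client can get 48 next round, worth 0.57 × 48 = 27.36 now. The contractor offers 27.36 and keeps 120 − 27.36 = 92.64.
Round 2 (the client proposes): the contractor can get 92.64 next round, worth 0.6 × 92.64 = 55.584 now; the client offers that and keeps 64.416.
Round 1 (the contractor proposes): the client can get 64.416 next round, worth 0.57 × 64.416 = 36.71712 now; the contractor offers that and keeps 83.28288.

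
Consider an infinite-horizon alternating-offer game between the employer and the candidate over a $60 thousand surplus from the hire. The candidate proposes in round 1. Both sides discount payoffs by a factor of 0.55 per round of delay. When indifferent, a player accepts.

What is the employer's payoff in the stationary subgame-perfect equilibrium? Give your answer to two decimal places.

21.29

When the candidate proposes, the employer accepts any offer worth at least 0.55 times what the employer would get by proposing next round; and vice versa.
This gives x = 60 − 0.55y and y = 60 − 0.55x, where x and y are each side's share when it proposes.
Hence (1 − 0.55·0.55)x = 60(1 − 0.55), i.e. 0.6975·x = 27.
x ≈ 38.7097; the employer's share is 60 − x ≈ 21.2903.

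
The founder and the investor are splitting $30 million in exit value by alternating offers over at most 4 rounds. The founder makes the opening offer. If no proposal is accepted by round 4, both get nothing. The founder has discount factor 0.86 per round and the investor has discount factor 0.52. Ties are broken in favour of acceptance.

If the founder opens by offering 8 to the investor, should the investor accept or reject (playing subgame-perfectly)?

Reject

Round 4 (the investor proposes): the founder will accept anything ≥ 0, so the investor offers 0 and keeps 30.
Round 3 (the founder proposes): the investor can get 30 next round, worth 0.52 × 30 = 15.6 now. The founder offers 15.6 and keeps 30 − 15.6 = 14.4.
Round 2 (the investor proposes): the founder can get 14.4 next round, worth 0.86 × 14.4 = 12.384 now, so the investor offers 12.384, keeping 17.616.
So by rejecting in round 1, the investor gets 17.616 next round, worth 0.52 × 17.616 = 9.16032 now.
Offer 8 < 9.16032, so the investor rejects.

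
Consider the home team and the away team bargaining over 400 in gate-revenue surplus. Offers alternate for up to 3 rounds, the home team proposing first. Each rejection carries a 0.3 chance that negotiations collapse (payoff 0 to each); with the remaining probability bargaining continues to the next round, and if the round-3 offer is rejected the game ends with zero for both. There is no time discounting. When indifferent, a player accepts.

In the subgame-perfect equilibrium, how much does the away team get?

84

Round 3 (the home team proposes): the away team will accept anything ≥ 0, so the home team offers 0 and keeps 400.
Round 2 (the away team proposes): rejecting gives the home team an expected 0.7 × 400 = 280. The away team offers 280 and keeps 400 − 280 = 120.
Round 1 (the home team proposes): rejecting gives the away team an expected 0.7 × 120 = 84; the home team offers that and keeps 316.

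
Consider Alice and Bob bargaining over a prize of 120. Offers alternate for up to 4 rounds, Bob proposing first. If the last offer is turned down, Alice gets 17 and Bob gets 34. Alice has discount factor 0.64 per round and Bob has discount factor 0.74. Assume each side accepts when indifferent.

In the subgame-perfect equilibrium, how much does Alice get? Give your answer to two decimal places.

Round 4 (Alice proposes): Bob gets 34 if talks fail, so Alice offers 34 and keeps 86.
Round 3 (Bob proposes): Alice can get 86 next round, worth 0.64 × 86 = 55.04 now, so Bob offers 55.04, keeping 64.96.
Round 2 (Alice proposes): Bob can get 64.96 next round, worth 0.74 × 64.96 = 48.0704 now, so Alice offers 48.0704, keeping 71.9296.
Round 1 (Bob proposes): Alice can get 71.9296 next round, worth 0.64 × 71.9296 = 46.034944 now; Bob offers that and keeps 73.965056.

46.03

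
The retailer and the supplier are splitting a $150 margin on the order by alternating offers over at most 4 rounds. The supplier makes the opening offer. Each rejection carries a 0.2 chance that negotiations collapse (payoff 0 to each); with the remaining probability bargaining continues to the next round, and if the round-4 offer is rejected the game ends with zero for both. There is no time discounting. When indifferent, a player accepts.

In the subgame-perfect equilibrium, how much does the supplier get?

49.2

Round 4 (the retailer proposes): rejection yields 0 for the supplier; the retailer offers 0 and keeps 150.
Round 3 (the supplier proposes): rejecting gives the retailer an expected 0.8 × 150 = 120; the supplier offers that and keeps 30.
Round 2 (the retailer proposes): rejecting gives the supplier an expected 0.8 × 30 = 24, so the retailer offers 24, keeping 126.
Round 1 (the supplier proposes): rejecting gives the retailer an expected 0.8 × 126 = 100.8, so the supplier offers 100.8, keeping 49.2.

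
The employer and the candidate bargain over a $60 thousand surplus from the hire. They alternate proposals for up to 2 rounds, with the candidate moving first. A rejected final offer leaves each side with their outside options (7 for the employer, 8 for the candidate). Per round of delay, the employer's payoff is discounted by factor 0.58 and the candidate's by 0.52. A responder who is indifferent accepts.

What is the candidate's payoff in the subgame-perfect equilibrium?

29.84

Round 2 (the employer proposes): the candidate gets 8 if talks fail, so the employer offers 8 and keeps 52.
Round 1 (the candidate proposes): the employer can get 52 next round, worth 0.58 × 52 = 30.16 now. The candidate offers 30.16 and keeps 60 − 30.16 = 29.84.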